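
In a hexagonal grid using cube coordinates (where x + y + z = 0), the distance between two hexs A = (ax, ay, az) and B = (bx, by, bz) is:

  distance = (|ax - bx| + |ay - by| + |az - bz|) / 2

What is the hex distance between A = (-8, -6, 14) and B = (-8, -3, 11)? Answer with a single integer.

Answer: 3

Derivation:
|ax - bx| = |-8 - (-8)| = 0
|ay - by| = |-6 - (-3)| = 3
|az - bz| = |14 - 11| = 3
distance = (0 + 3 + 3) / 2 = 6 / 2 = 3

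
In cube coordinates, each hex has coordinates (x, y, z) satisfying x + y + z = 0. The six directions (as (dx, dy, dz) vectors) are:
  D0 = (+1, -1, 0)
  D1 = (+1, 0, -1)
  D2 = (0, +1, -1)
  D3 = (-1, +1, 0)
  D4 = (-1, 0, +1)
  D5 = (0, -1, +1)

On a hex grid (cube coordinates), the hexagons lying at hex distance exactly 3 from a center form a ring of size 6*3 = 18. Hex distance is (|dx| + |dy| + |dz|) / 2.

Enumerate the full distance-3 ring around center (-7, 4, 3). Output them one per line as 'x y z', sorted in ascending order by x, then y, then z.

Answer: -10 4 6
-10 5 5
-10 6 4
-10 7 3
-9 3 6
-9 7 2
-8 2 6
-8 7 1
-7 1 6
-7 7 0
-6 1 5
-6 6 0
-5 1 4
-5 5 0
-4 1 3
-4 2 2
-4 3 1
-4 4 0

Derivation:
Walk ring at distance 3 from (-7, 4, 3):
Start at center + D4*3 = (-10, 4, 6)
  hex 0: (-10, 4, 6)
  hex 1: (-9, 3, 6)
  hex 2: (-8, 2, 6)
  hex 3: (-7, 1, 6)
  hex 4: (-6, 1, 5)
  hex 5: (-5, 1, 4)
  hex 6: (-4, 1, 3)
  hex 7: (-4, 2, 2)
  hex 8: (-4, 3, 1)
  hex 9: (-4, 4, 0)
  hex 10: (-5, 5, 0)
  hex 11: (-6, 6, 0)
  hex 12: (-7, 7, 0)
  hex 13: (-8, 7, 1)
  hex 14: (-9, 7, 2)
  hex 15: (-10, 7, 3)
  hex 16: (-10, 6, 4)
  hex 17: (-10, 5, 5)
Sorted: 18 hexes.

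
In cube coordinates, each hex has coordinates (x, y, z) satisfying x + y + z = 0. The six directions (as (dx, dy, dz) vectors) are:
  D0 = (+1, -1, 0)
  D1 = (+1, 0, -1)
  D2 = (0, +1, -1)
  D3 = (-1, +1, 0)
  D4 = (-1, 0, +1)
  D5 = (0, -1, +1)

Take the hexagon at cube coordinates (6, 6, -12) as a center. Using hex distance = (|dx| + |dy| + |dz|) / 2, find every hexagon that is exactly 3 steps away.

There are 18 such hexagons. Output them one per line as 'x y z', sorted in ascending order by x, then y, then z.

Walk ring at distance 3 from (6, 6, -12):
Start at center + D4*3 = (3, 6, -9)
  hex 0: (3, 6, -9)
  hex 1: (4, 5, -9)
  hex 2: (5, 4, -9)
  hex 3: (6, 3, -9)
  hex 4: (7, 3, -10)
  hex 5: (8, 3, -11)
  hex 6: (9, 3, -12)
  hex 7: (9, 4, -13)
  hex 8: (9, 5, -14)
  hex 9: (9, 6, -15)
  hex 10: (8, 7, -15)
  hex 11: (7, 8, -15)
  hex 12: (6, 9, -15)
  hex 13: (5, 9, -14)
  hex 14: (4, 9, -13)
  hex 15: (3, 9, -12)
  hex 16: (3, 8, -11)
  hex 17: (3, 7, -10)
Sorted: 18 hexes.

Answer: 3 6 -9
3 7 -10
3 8 -11
3 9 -12
4 5 -9
4 9 -13
5 4 -9
5 9 -14
6 3 -9
6 9 -15
7 3 -10
7 8 -15
8 3 -11
8 7 -15
9 3 -12
9 4 -13
9 5 -14
9 6 -15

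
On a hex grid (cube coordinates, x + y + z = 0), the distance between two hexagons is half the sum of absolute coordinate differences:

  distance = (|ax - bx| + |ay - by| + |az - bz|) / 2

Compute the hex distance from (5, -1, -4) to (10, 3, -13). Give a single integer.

Answer: 9

Derivation:
|ax - bx| = |5 - 10| = 5
|ay - by| = |-1 - 3| = 4
|az - bz| = |-4 - (-13)| = 9
distance = (5 + 4 + 9) / 2 = 18 / 2 = 9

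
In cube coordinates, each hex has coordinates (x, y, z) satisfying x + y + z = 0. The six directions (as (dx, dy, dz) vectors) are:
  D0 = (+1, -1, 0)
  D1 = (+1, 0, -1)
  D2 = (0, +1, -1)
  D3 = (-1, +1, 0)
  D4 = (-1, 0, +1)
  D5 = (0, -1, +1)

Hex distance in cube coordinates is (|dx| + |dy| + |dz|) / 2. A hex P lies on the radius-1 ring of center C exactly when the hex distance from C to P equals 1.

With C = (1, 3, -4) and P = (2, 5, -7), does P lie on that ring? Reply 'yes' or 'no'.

|px - cx| = |2 - 1| = 1
|py - cy| = |5 - 3| = 2
|pz - cz| = |-7 - (-4)| = 3
distance = (1+2+3)/2 = 6/2 = 3
radius = 1; distance != radius -> no

Answer: no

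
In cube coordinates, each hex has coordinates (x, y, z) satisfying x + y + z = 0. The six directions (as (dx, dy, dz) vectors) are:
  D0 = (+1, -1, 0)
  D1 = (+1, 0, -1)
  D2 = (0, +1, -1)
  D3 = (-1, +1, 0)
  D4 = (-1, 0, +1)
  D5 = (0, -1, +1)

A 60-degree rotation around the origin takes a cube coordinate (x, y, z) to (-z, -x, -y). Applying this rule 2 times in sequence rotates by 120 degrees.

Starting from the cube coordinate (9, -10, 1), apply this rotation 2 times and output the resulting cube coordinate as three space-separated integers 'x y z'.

Start: (9, -10, 1)
Step 1: (9, -10, 1) -> (-(1), -(9), -(-10)) = (-1, -9, 10)
Step 2: (-1, -9, 10) -> (-(10), -(-1), -(-9)) = (-10, 1, 9)

Answer: -10 1 9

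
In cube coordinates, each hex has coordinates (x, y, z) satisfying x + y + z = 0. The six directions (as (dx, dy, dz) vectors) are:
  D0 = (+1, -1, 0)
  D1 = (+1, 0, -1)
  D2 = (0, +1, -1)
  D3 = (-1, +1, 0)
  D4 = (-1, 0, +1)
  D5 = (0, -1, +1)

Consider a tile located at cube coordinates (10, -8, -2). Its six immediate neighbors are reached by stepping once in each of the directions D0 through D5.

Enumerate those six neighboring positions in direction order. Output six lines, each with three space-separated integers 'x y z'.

Answer: 11 -9 -2
11 -8 -3
10 -7 -3
9 -7 -2
9 -8 -1
10 -9 -1

Derivation:
Center: (10, -8, -2). Add each direction:
  D0: (10, -8, -2) + (1, -1, 0) = (11, -9, -2)
  D1: (10, -8, -2) + (1, 0, -1) = (11, -8, -3)
  D2: (10, -8, -2) + (0, 1, -1) = (10, -7, -3)
  D3: (10, -8, -2) + (-1, 1, 0) = (9, -7, -2)
  D4: (10, -8, -2) + (-1, 0, 1) = (9, -8, -1)
  D5: (10, -8, -2) + (0, -1, 1) = (10, -9, -1)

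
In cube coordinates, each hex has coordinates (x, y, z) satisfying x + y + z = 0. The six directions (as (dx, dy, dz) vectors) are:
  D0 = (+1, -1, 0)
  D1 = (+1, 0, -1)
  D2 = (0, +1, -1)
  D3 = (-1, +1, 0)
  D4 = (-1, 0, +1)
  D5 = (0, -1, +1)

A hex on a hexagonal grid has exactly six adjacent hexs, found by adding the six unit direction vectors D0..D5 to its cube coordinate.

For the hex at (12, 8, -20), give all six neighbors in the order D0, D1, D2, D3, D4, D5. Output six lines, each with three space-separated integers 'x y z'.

Answer: 13 7 -20
13 8 -21
12 9 -21
11 9 -20
11 8 -19
12 7 -19

Derivation:
Center: (12, 8, -20). Add each direction:
  D0: (12, 8, -20) + (1, -1, 0) = (13, 7, -20)
  D1: (12, 8, -20) + (1, 0, -1) = (13, 8, -21)
  D2: (12, 8, -20) + (0, 1, -1) = (12, 9, -21)
  D3: (12, 8, -20) + (-1, 1, 0) = (11, 9, -20)
  D4: (12, 8, -20) + (-1, 0, 1) = (11, 8, -19)
  D5: (12, 8, -20) + (0, -1, 1) = (12, 7, -19)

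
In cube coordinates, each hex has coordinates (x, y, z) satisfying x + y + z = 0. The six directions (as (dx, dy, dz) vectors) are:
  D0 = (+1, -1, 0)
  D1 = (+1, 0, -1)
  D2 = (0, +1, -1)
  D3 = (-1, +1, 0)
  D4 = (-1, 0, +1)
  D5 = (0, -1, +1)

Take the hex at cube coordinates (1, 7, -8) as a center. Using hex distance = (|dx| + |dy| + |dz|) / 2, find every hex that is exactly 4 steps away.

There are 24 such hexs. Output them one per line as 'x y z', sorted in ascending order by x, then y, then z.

Answer: -3 7 -4
-3 8 -5
-3 9 -6
-3 10 -7
-3 11 -8
-2 6 -4
-2 11 -9
-1 5 -4
-1 11 -10
0 4 -4
0 11 -11
1 3 -4
1 11 -12
2 3 -5
2 10 -12
3 3 -6
3 9 -12
4 3 -7
4 8 -12
5 3 -8
5 4 -9
5 5 -10
5 6 -11
5 7 -12

Derivation:
Walk ring at distance 4 from (1, 7, -8):
Start at center + D4*4 = (-3, 7, -4)
  hex 0: (-3, 7, -4)
  hex 1: (-2, 6, -4)
  hex 2: (-1, 5, -4)
  hex 3: (0, 4, -4)
  hex 4: (1, 3, -4)
  hex 5: (2, 3, -5)
  hex 6: (3, 3, -6)
  hex 7: (4, 3, -7)
  hex 8: (5, 3, -8)
  hex 9: (5, 4, -9)
  hex 10: (5, 5, -10)
  hex 11: (5, 6, -11)
  hex 12: (5, 7, -12)
  hex 13: (4, 8, -12)
  hex 14: (3, 9, -12)
  hex 15: (2, 10, -12)
  hex 16: (1, 11, -12)
  hex 17: (0, 11, -11)
  hex 18: (-1, 11, -10)
  hex 19: (-2, 11, -9)
  hex 20: (-3, 11, -8)
  hex 21: (-3, 10, -7)
  hex 22: (-3, 9, -6)
  hex 23: (-3, 8, -5)
Sorted: 24 hexes.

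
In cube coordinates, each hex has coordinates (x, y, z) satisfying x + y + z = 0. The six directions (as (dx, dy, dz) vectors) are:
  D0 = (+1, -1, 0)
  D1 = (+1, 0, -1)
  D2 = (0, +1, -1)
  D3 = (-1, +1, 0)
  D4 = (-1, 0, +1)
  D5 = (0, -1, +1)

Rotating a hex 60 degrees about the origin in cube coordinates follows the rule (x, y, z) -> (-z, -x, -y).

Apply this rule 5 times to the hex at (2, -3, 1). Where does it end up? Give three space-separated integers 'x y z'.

Start: (2, -3, 1)
Step 1: (2, -3, 1) -> (-(1), -(2), -(-3)) = (-1, -2, 3)
Step 2: (-1, -2, 3) -> (-(3), -(-1), -(-2)) = (-3, 1, 2)
Step 3: (-3, 1, 2) -> (-(2), -(-3), -(1)) = (-2, 3, -1)
Step 4: (-2, 3, -1) -> (-(-1), -(-2), -(3)) = (1, 2, -3)
Step 5: (1, 2, -3) -> (-(-3), -(1), -(2)) = (3, -1, -2)

Answer: 3 -1 -2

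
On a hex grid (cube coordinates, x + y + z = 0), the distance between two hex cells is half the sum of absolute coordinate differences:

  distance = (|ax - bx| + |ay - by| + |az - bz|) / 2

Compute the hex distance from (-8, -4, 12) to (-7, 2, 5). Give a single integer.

Answer: 7

Derivation:
|ax - bx| = |-8 - (-7)| = 1
|ay - by| = |-4 - 2| = 6
|az - bz| = |12 - 5| = 7
distance = (1 + 6 + 7) / 2 = 14 / 2 = 7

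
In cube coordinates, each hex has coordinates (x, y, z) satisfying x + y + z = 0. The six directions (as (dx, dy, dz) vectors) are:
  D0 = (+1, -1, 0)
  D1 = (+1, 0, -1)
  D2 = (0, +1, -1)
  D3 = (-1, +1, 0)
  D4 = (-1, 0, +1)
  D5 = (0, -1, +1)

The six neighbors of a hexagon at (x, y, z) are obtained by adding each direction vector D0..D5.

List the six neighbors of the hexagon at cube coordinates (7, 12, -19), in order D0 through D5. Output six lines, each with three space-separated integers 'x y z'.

Answer: 8 11 -19
8 12 -20
7 13 -20
6 13 -19
6 12 -18
7 11 -18

Derivation:
Center: (7, 12, -19). Add each direction:
  D0: (7, 12, -19) + (1, -1, 0) = (8, 11, -19)
  D1: (7, 12, -19) + (1, 0, -1) = (8, 12, -20)
  D2: (7, 12, -19) + (0, 1, -1) = (7, 13, -20)
  D3: (7, 12, -19) + (-1, 1, 0) = (6, 13, -19)
  D4: (7, 12, -19) + (-1, 0, 1) = (6, 12, -18)
  D5: (7, 12, -19) + (0, -1, 1) = (7, 11, -18)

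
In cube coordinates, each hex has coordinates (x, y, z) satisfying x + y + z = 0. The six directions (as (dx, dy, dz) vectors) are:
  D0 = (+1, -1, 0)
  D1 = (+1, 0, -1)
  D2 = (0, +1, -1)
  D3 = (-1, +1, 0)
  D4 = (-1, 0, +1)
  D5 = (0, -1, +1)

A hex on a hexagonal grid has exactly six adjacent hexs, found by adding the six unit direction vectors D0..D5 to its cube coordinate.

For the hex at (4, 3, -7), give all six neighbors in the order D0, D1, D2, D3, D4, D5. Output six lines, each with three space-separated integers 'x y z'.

Center: (4, 3, -7). Add each direction:
  D0: (4, 3, -7) + (1, -1, 0) = (5, 2, -7)
  D1: (4, 3, -7) + (1, 0, -1) = (5, 3, -8)
  D2: (4, 3, -7) + (0, 1, -1) = (4, 4, -8)
  D3: (4, 3, -7) + (-1, 1, 0) = (3, 4, -7)
  D4: (4, 3, -7) + (-1, 0, 1) = (3, 3, -6)
  D5: (4, 3, -7) + (0, -1, 1) = (4, 2, -6)

Answer: 5 2 -7
5 3 -8
4 4 -8
3 4 -7
3 3 -6
4 2 -6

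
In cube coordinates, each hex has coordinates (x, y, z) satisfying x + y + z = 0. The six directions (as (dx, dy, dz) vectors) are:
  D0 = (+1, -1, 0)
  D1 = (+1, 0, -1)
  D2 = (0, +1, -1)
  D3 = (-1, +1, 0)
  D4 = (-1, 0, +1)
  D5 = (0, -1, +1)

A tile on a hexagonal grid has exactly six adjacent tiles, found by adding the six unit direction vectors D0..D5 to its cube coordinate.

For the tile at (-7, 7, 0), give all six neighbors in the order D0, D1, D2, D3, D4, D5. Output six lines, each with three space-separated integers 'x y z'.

Answer: -6 6 0
-6 7 -1
-7 8 -1
-8 8 0
-8 7 1
-7 6 1

Derivation:
Center: (-7, 7, 0). Add each direction:
  D0: (-7, 7, 0) + (1, -1, 0) = (-6, 6, 0)
  D1: (-7, 7, 0) + (1, 0, -1) = (-6, 7, -1)
  D2: (-7, 7, 0) + (0, 1, -1) = (-7, 8, -1)
  D3: (-7, 7, 0) + (-1, 1, 0) = (-8, 8, 0)
  D4: (-7, 7, 0) + (-1, 0, 1) = (-8, 7, 1)
  D5: (-7, 7, 0) + (0, -1, 1) = (-7, 6, 1)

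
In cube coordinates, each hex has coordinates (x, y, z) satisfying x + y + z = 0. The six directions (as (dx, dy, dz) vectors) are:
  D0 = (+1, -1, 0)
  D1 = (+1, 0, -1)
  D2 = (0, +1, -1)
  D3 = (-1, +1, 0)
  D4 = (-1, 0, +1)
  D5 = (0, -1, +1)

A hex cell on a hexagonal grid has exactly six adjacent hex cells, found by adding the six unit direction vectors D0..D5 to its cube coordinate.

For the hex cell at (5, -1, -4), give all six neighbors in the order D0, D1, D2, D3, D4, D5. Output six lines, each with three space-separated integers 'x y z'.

Center: (5, -1, -4). Add each direction:
  D0: (5, -1, -4) + (1, -1, 0) = (6, -2, -4)
  D1: (5, -1, -4) + (1, 0, -1) = (6, -1, -5)
  D2: (5, -1, -4) + (0, 1, -1) = (5, 0, -5)
  D3: (5, -1, -4) + (-1, 1, 0) = (4, 0, -4)
  D4: (5, -1, -4) + (-1, 0, 1) = (4, -1, -3)
  D5: (5, -1, -4) + (0, -1, 1) = (5, -2, -3)

Answer: 6 -2 -4
6 -1 -5
5 0 -5
4 0 -4
4 -1 -3
5 -2 -3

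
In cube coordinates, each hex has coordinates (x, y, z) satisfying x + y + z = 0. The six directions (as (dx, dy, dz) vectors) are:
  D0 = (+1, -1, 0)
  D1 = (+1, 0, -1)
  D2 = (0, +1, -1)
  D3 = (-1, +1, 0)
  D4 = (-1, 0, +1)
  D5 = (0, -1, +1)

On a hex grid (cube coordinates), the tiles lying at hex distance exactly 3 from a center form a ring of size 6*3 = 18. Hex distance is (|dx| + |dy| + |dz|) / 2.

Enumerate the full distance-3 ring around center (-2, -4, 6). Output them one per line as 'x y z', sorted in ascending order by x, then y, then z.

Answer: -5 -4 9
-5 -3 8
-5 -2 7
-5 -1 6
-4 -5 9
-4 -1 5
-3 -6 9
-3 -1 4
-2 -7 9
-2 -1 3
-1 -7 8
-1 -2 3
0 -7 7
0 -3 3
1 -7 6
1 -6 5
1 -5 4
1 -4 3

Derivation:
Walk ring at distance 3 from (-2, -4, 6):
Start at center + D4*3 = (-5, -4, 9)
  hex 0: (-5, -4, 9)
  hex 1: (-4, -5, 9)
  hex 2: (-3, -6, 9)
  hex 3: (-2, -7, 9)
  hex 4: (-1, -7, 8)
  hex 5: (0, -7, 7)
  hex 6: (1, -7, 6)
  hex 7: (1, -6, 5)
  hex 8: (1, -5, 4)
  hex 9: (1, -4, 3)
  hex 10: (0, -3, 3)
  hex 11: (-1, -2, 3)
  hex 12: (-2, -1, 3)
  hex 13: (-3, -1, 4)
  hex 14: (-4, -1, 5)
  hex 15: (-5, -1, 6)
  hex 16: (-5, -2, 7)
  hex 17: (-5, -3, 8)
Sorted: 18 hexes.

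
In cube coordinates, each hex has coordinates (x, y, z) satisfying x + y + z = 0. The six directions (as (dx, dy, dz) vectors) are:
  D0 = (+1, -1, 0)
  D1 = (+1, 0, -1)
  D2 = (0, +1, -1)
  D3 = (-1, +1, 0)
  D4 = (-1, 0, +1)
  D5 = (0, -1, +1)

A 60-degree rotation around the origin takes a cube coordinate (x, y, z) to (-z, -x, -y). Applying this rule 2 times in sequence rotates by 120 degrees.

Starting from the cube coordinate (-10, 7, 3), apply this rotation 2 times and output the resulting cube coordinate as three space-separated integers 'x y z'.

Answer: 7 3 -10

Derivation:
Start: (-10, 7, 3)
Step 1: (-10, 7, 3) -> (-(3), -(-10), -(7)) = (-3, 10, -7)
Step 2: (-3, 10, -7) -> (-(-7), -(-3), -(10)) = (7, 3, -10)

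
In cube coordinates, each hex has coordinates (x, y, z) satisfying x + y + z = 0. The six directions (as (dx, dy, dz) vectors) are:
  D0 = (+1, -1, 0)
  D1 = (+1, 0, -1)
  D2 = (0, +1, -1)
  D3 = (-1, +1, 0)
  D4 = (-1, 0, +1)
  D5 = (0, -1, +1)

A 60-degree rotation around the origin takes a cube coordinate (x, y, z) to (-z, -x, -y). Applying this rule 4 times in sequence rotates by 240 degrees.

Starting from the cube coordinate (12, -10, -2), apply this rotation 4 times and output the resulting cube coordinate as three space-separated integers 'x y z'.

Answer: -2 12 -10

Derivation:
Start: (12, -10, -2)
Step 1: (12, -10, -2) -> (-(-2), -(12), -(-10)) = (2, -12, 10)
Step 2: (2, -12, 10) -> (-(10), -(2), -(-12)) = (-10, -2, 12)
Step 3: (-10, -2, 12) -> (-(12), -(-10), -(-2)) = (-12, 10, 2)
Step 4: (-12, 10, 2) -> (-(2), -(-12), -(10)) = (-2, 12, -10)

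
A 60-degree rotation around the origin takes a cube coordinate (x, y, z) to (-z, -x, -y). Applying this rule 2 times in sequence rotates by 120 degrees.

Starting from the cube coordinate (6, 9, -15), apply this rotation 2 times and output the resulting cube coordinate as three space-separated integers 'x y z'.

Start: (6, 9, -15)
Step 1: (6, 9, -15) -> (-(-15), -(6), -(9)) = (15, -6, -9)
Step 2: (15, -6, -9) -> (-(-9), -(15), -(-6)) = (9, -15, 6)

Answer: 9 -15 6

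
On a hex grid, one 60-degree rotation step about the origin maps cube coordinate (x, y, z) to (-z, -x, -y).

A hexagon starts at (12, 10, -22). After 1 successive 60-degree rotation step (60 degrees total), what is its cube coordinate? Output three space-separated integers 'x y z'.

Start: (12, 10, -22)
Step 1: (12, 10, -22) -> (-(-22), -(12), -(10)) = (22, -12, -10)

Answer: 22 -12 -10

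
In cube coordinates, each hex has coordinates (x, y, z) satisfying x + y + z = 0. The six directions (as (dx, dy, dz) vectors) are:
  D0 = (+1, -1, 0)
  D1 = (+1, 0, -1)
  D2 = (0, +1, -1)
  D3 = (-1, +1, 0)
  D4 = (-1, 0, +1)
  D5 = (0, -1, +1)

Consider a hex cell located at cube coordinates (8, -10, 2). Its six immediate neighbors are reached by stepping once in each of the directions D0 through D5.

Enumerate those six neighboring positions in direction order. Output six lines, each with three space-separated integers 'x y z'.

Center: (8, -10, 2). Add each direction:
  D0: (8, -10, 2) + (1, -1, 0) = (9, -11, 2)
  D1: (8, -10, 2) + (1, 0, -1) = (9, -10, 1)
  D2: (8, -10, 2) + (0, 1, -1) = (8, -9, 1)
  D3: (8, -10, 2) + (-1, 1, 0) = (7, -9, 2)
  D4: (8, -10, 2) + (-1, 0, 1) = (7, -10, 3)
  D5: (8, -10, 2) + (0, -1, 1) = (8, -11, 3)

Answer: 9 -11 2
9 -10 1
8 -9 1
7 -9 2
7 -10 3
8 -11 3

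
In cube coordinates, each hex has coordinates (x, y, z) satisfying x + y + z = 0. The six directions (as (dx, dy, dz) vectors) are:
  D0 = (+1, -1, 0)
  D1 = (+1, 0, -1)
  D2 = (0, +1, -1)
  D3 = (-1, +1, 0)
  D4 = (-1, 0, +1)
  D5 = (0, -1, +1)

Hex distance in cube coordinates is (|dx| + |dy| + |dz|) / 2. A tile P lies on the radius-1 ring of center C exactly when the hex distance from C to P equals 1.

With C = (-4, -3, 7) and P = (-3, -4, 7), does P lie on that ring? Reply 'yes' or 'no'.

|px - cx| = |-3 - (-4)| = 1
|py - cy| = |-4 - (-3)| = 1
|pz - cz| = |7 - 7| = 0
distance = (1+1+0)/2 = 2/2 = 1
radius = 1; distance == radius -> yes

Answer: yes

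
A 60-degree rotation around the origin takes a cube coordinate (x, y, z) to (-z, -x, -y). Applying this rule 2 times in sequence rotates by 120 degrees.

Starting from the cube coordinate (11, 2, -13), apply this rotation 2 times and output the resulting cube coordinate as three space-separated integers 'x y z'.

Start: (11, 2, -13)
Step 1: (11, 2, -13) -> (-(-13), -(11), -(2)) = (13, -11, -2)
Step 2: (13, -11, -2) -> (-(-2), -(13), -(-11)) = (2, -13, 11)

Answer: 2 -13 11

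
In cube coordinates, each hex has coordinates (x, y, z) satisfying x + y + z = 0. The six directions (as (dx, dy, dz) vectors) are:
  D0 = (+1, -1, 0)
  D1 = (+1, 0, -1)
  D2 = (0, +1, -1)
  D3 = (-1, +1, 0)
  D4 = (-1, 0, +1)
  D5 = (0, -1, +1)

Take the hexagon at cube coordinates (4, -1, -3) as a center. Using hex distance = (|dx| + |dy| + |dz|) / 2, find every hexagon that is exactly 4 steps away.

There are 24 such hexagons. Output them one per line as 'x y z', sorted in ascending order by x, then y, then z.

Walk ring at distance 4 from (4, -1, -3):
Start at center + D4*4 = (0, -1, 1)
  hex 0: (0, -1, 1)
  hex 1: (1, -2, 1)
  hex 2: (2, -3, 1)
  hex 3: (3, -4, 1)
  hex 4: (4, -5, 1)
  hex 5: (5, -5, 0)
  hex 6: (6, -5, -1)
  hex 7: (7, -5, -2)
  hex 8: (8, -5, -3)
  hex 9: (8, -4, -4)
  hex 10: (8, -3, -5)
  hex 11: (8, -2, -6)
  hex 12: (8, -1, -7)
  hex 13: (7, 0, -7)
  hex 14: (6, 1, -7)
  hex 15: (5, 2, -7)
  hex 16: (4, 3, -7)
  hex 17: (3, 3, -6)
  hex 18: (2, 3, -5)
  hex 19: (1, 3, -4)
  hex 20: (0, 3, -3)
  hex 21: (0, 2, -2)
  hex 22: (0, 1, -1)
  hex 23: (0, 0, 0)
Sorted: 24 hexes.

Answer: 0 -1 1
0 0 0
0 1 -1
0 2 -2
0 3 -3
1 -2 1
1 3 -4
2 -3 1
2 3 -5
3 -4 1
3 3 -6
4 -5 1
4 3 -7
5 -5 0
5 2 -7
6 -5 -1
6 1 -7
7 -5 -2
7 0 -7
8 -5 -3
8 -4 -4
8 -3 -5
8 -2 -6
8 -1 -7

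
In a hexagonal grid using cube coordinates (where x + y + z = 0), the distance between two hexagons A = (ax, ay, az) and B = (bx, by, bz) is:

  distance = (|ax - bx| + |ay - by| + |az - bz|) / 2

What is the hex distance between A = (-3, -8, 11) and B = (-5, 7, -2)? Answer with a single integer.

|ax - bx| = |-3 - (-5)| = 2
|ay - by| = |-8 - 7| = 15
|az - bz| = |11 - (-2)| = 13
distance = (2 + 15 + 13) / 2 = 30 / 2 = 15

Answer: 15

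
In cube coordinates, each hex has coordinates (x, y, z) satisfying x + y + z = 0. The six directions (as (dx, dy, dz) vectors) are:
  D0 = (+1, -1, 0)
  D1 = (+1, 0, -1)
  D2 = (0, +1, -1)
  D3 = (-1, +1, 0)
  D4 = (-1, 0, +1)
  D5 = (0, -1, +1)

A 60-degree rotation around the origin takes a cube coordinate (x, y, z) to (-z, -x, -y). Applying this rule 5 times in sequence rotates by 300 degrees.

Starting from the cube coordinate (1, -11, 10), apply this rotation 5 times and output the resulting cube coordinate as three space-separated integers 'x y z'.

Answer: 11 -10 -1

Derivation:
Start: (1, -11, 10)
Step 1: (1, -11, 10) -> (-(10), -(1), -(-11)) = (-10, -1, 11)
Step 2: (-10, -1, 11) -> (-(11), -(-10), -(-1)) = (-11, 10, 1)
Step 3: (-11, 10, 1) -> (-(1), -(-11), -(10)) = (-1, 11, -10)
Step 4: (-1, 11, -10) -> (-(-10), -(-1), -(11)) = (10, 1, -11)
Step 5: (10, 1, -11) -> (-(-11), -(10), -(1)) = (11, -10, -1)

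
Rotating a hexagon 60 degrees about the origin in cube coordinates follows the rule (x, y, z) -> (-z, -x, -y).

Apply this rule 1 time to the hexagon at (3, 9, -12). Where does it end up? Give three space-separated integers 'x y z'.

Answer: 12 -3 -9

Derivation:
Start: (3, 9, -12)
Step 1: (3, 9, -12) -> (-(-12), -(3), -(9)) = (12, -3, -9)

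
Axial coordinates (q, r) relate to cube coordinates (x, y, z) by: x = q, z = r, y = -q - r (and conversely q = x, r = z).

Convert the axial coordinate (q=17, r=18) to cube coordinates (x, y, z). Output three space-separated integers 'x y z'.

x = q = 17
z = r = 18
y = -x - z = -(17) - (18) = -35

Answer: 17 -35 18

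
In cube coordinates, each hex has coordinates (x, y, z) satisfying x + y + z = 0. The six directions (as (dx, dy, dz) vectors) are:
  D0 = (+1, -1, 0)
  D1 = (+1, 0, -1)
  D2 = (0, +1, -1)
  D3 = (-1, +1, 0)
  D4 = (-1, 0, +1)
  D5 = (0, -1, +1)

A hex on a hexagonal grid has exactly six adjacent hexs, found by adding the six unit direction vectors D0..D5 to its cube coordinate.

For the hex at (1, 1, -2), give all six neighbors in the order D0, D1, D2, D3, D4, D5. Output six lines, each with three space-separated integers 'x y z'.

Answer: 2 0 -2
2 1 -3
1 2 -3
0 2 -2
0 1 -1
1 0 -1

Derivation:
Center: (1, 1, -2). Add each direction:
  D0: (1, 1, -2) + (1, -1, 0) = (2, 0, -2)
  D1: (1, 1, -2) + (1, 0, -1) = (2, 1, -3)
  D2: (1, 1, -2) + (0, 1, -1) = (1, 2, -3)
  D3: (1, 1, -2) + (-1, 1, 0) = (0, 2, -2)
  D4: (1, 1, -2) + (-1, 0, 1) = (0, 1, -1)
  D5: (1, 1, -2) + (0, -1, 1) = (1, 0, -1)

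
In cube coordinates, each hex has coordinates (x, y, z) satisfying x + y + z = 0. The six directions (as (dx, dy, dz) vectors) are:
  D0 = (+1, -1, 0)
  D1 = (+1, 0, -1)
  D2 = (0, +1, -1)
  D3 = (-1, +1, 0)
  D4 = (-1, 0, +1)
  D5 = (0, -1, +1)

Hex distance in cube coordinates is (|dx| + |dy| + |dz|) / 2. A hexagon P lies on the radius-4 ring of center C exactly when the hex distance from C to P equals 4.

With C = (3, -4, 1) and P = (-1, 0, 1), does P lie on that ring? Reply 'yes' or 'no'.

|px - cx| = |-1 - 3| = 4
|py - cy| = |0 - (-4)| = 4
|pz - cz| = |1 - 1| = 0
distance = (4+4+0)/2 = 8/2 = 4
radius = 4; distance == radius -> yes

Answer: yes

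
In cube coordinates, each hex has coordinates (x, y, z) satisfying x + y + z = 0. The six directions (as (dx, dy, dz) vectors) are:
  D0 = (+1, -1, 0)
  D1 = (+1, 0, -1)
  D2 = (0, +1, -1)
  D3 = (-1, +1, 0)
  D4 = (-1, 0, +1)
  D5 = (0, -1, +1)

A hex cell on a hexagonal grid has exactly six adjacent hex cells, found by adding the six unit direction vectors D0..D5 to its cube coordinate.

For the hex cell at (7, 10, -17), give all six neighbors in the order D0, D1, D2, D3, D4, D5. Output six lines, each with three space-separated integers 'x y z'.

Answer: 8 9 -17
8 10 -18
7 11 -18
6 11 -17
6 10 -16
7 9 -16

Derivation:
Center: (7, 10, -17). Add each direction:
  D0: (7, 10, -17) + (1, -1, 0) = (8, 9, -17)
  D1: (7, 10, -17) + (1, 0, -1) = (8, 10, -18)
  D2: (7, 10, -17) + (0, 1, -1) = (7, 11, -18)
  D3: (7, 10, -17) + (-1, 1, 0) = (6, 11, -17)
  D4: (7, 10, -17) + (-1, 0, 1) = (6, 10, -16)
  D5: (7, 10, -17) + (0, -1, 1) = (7, 9, -16)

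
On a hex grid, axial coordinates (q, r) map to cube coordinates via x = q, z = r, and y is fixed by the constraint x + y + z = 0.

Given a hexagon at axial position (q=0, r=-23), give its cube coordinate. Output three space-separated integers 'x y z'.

x = q = 0
z = r = -23
y = -x - z = -(0) - (-23) = 23

Answer: 0 23 -23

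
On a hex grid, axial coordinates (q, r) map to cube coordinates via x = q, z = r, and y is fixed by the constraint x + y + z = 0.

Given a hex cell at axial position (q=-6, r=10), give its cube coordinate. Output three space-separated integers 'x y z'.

Answer: -6 -4 10

Derivation:
x = q = -6
z = r = 10
y = -x - z = -(-6) - (10) = -4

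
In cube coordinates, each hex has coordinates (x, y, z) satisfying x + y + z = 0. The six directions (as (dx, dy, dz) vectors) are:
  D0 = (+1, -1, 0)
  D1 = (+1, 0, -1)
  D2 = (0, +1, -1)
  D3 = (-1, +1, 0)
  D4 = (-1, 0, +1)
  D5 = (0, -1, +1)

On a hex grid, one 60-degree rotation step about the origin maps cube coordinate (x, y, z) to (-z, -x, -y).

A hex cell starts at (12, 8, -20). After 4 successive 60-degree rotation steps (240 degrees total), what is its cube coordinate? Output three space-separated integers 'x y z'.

Answer: -20 12 8

Derivation:
Start: (12, 8, -20)
Step 1: (12, 8, -20) -> (-(-20), -(12), -(8)) = (20, -12, -8)
Step 2: (20, -12, -8) -> (-(-8), -(20), -(-12)) = (8, -20, 12)
Step 3: (8, -20, 12) -> (-(12), -(8), -(-20)) = (-12, -8, 20)
Step 4: (-12, -8, 20) -> (-(20), -(-12), -(-8)) = (-20, 12, 8)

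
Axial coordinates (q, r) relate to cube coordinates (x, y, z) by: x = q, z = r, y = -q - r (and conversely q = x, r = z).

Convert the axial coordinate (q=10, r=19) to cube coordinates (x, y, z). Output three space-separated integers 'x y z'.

x = q = 10
z = r = 19
y = -x - z = -(10) - (19) = -29

Answer: 10 -29 19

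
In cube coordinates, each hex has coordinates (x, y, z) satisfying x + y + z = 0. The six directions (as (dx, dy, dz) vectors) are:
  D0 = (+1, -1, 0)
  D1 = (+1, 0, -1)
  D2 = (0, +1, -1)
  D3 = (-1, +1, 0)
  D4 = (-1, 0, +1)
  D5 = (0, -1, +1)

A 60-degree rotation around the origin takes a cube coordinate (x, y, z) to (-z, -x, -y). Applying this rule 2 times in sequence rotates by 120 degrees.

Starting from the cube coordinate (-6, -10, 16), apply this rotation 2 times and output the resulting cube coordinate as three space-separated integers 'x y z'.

Answer: -10 16 -6

Derivation:
Start: (-6, -10, 16)
Step 1: (-6, -10, 16) -> (-(16), -(-6), -(-10)) = (-16, 6, 10)
Step 2: (-16, 6, 10) -> (-(10), -(-16), -(6)) = (-10, 16, -6)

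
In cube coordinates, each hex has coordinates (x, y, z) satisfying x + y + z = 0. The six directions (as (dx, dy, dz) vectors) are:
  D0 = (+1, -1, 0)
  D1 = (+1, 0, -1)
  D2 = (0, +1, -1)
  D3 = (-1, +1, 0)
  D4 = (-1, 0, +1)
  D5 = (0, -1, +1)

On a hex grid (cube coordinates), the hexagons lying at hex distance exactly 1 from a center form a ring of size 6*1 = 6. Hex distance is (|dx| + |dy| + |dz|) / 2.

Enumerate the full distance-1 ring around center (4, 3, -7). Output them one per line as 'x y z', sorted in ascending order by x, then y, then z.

Walk ring at distance 1 from (4, 3, -7):
Start at center + D4*1 = (3, 3, -6)
  hex 0: (3, 3, -6)
  hex 1: (4, 2, -6)
  hex 2: (5, 2, -7)
  hex 3: (5, 3, -8)
  hex 4: (4, 4, -8)
  hex 5: (3, 4, -7)
Sorted: 6 hexes.

Answer: 3 3 -6
3 4 -7
4 2 -6
4 4 -8
5 2 -7
5 3 -8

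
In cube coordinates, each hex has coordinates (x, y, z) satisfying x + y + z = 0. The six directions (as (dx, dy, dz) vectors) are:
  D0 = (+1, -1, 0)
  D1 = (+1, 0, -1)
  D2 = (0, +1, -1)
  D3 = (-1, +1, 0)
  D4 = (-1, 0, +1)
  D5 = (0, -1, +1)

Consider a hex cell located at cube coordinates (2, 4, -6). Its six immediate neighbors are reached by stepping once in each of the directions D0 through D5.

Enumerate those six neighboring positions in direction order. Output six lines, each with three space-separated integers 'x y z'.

Answer: 3 3 -6
3 4 -7
2 5 -7
1 5 -6
1 4 -5
2 3 -5

Derivation:
Center: (2, 4, -6). Add each direction:
  D0: (2, 4, -6) + (1, -1, 0) = (3, 3, -6)
  D1: (2, 4, -6) + (1, 0, -1) = (3, 4, -7)
  D2: (2, 4, -6) + (0, 1, -1) = (2, 5, -7)
  D3: (2, 4, -6) + (-1, 1, 0) = (1, 5, -6)
  D4: (2, 4, -6) + (-1, 0, 1) = (1, 4, -5)
  D5: (2, 4, -6) + (0, -1, 1) = (2, 3, -5)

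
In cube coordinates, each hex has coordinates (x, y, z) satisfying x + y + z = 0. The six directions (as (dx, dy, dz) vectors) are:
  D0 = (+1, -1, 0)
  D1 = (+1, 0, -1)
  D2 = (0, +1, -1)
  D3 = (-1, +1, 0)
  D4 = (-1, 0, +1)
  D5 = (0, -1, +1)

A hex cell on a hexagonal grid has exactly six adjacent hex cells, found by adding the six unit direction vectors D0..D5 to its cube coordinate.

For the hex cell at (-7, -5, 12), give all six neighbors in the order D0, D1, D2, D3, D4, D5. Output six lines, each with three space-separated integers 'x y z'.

Center: (-7, -5, 12). Add each direction:
  D0: (-7, -5, 12) + (1, -1, 0) = (-6, -6, 12)
  D1: (-7, -5, 12) + (1, 0, -1) = (-6, -5, 11)
  D2: (-7, -5, 12) + (0, 1, -1) = (-7, -4, 11)
  D3: (-7, -5, 12) + (-1, 1, 0) = (-8, -4, 12)
  D4: (-7, -5, 12) + (-1, 0, 1) = (-8, -5, 13)
  D5: (-7, -5, 12) + (0, -1, 1) = (-7, -6, 13)

Answer: -6 -6 12
-6 -5 11
-7 -4 11
-8 -4 12
-8 -5 13
-7 -6 13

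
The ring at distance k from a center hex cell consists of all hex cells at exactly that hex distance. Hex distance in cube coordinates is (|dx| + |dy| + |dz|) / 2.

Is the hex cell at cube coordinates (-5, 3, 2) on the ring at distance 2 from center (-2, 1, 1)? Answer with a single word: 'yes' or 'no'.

|px - cx| = |-5 - (-2)| = 3
|py - cy| = |3 - 1| = 2
|pz - cz| = |2 - 1| = 1
distance = (3+2+1)/2 = 6/2 = 3
radius = 2; distance != radius -> no

Answer: no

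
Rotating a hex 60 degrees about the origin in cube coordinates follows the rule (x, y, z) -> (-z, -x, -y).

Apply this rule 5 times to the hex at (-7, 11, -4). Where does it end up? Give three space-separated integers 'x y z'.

Start: (-7, 11, -4)
Step 1: (-7, 11, -4) -> (-(-4), -(-7), -(11)) = (4, 7, -11)
Step 2: (4, 7, -11) -> (-(-11), -(4), -(7)) = (11, -4, -7)
Step 3: (11, -4, -7) -> (-(-7), -(11), -(-4)) = (7, -11, 4)
Step 4: (7, -11, 4) -> (-(4), -(7), -(-11)) = (-4, -7, 11)
Step 5: (-4, -7, 11) -> (-(11), -(-4), -(-7)) = (-11, 4, 7)

Answer: -11 4 7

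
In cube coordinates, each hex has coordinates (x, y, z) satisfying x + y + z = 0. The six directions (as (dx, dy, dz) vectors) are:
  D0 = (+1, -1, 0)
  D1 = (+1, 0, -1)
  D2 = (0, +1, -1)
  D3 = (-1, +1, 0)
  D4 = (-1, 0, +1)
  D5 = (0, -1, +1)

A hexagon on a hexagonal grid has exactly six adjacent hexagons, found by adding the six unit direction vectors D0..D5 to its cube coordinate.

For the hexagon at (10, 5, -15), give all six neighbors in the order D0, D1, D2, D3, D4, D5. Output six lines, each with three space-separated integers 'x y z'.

Answer: 11 4 -15
11 5 -16
10 6 -16
9 6 -15
9 5 -14
10 4 -14

Derivation:
Center: (10, 5, -15). Add each direction:
  D0: (10, 5, -15) + (1, -1, 0) = (11, 4, -15)
  D1: (10, 5, -15) + (1, 0, -1) = (11, 5, -16)
  D2: (10, 5, -15) + (0, 1, -1) = (10, 6, -16)
  D3: (10, 5, -15) + (-1, 1, 0) = (9, 6, -15)
  D4: (10, 5, -15) + (-1, 0, 1) = (9, 5, -14)
  D5: (10, 5, -15) + (0, -1, 1) = (10, 4, -14)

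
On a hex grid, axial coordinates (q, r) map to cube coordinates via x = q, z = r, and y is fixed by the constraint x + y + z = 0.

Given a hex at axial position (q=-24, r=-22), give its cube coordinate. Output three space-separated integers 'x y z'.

x = q = -24
z = r = -22
y = -x - z = -(-24) - (-22) = 46

Answer: -24 46 -22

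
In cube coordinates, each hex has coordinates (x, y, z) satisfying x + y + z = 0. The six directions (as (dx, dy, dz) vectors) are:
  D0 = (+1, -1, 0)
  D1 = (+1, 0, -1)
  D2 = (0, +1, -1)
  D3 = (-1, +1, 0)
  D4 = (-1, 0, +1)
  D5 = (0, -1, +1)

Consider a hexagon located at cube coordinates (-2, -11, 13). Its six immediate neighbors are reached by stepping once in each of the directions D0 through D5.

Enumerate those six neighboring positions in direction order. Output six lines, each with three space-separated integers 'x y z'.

Answer: -1 -12 13
-1 -11 12
-2 -10 12
-3 -10 13
-3 -11 14
-2 -12 14

Derivation:
Center: (-2, -11, 13). Add each direction:
  D0: (-2, -11, 13) + (1, -1, 0) = (-1, -12, 13)
  D1: (-2, -11, 13) + (1, 0, -1) = (-1, -11, 12)
  D2: (-2, -11, 13) + (0, 1, -1) = (-2, -10, 12)
  D3: (-2, -11, 13) + (-1, 1, 0) = (-3, -10, 13)
  D4: (-2, -11, 13) + (-1, 0, 1) = (-3, -11, 14)
  D5: (-2, -11, 13) + (0, -1, 1) = (-2, -12, 14)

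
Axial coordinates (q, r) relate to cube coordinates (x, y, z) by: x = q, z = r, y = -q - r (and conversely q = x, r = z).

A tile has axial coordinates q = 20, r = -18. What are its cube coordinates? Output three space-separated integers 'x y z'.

Answer: 20 -2 -18

Derivation:
x = q = 20
z = r = -18
y = -x - z = -(20) - (-18) = -2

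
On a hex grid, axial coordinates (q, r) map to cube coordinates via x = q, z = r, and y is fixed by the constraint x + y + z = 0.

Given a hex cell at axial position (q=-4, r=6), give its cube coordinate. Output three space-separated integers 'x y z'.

x = q = -4
z = r = 6
y = -x - z = -(-4) - (6) = -2

Answer: -4 -2 6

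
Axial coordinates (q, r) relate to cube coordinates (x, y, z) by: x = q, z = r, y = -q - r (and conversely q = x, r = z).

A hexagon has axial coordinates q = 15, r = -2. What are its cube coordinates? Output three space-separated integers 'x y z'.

x = q = 15
z = r = -2
y = -x - z = -(15) - (-2) = -13

Answer: 15 -13 -2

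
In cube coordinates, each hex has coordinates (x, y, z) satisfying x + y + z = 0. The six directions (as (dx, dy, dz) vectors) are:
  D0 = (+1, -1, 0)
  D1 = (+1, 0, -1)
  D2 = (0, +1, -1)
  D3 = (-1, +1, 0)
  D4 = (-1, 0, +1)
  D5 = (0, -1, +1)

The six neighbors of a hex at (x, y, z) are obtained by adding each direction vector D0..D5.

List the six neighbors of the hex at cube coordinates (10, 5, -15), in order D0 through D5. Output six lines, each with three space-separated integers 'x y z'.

Answer: 11 4 -15
11 5 -16
10 6 -16
9 6 -15
9 5 -14
10 4 -14

Derivation:
Center: (10, 5, -15). Add each direction:
  D0: (10, 5, -15) + (1, -1, 0) = (11, 4, -15)
  D1: (10, 5, -15) + (1, 0, -1) = (11, 5, -16)
  D2: (10, 5, -15) + (0, 1, -1) = (10, 6, -16)
  D3: (10, 5, -15) + (-1, 1, 0) = (9, 6, -15)
  D4: (10, 5, -15) + (-1, 0, 1) = (9, 5, -14)
  D5: (10, 5, -15) + (0, -1, 1) = (10, 4, -14)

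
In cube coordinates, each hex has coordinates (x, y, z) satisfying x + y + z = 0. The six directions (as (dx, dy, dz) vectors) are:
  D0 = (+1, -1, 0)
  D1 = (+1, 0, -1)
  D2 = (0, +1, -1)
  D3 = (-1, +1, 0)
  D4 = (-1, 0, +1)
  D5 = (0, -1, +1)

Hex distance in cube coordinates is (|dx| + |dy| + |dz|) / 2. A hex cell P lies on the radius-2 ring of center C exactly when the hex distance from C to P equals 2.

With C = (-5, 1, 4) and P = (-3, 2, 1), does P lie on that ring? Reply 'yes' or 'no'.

|px - cx| = |-3 - (-5)| = 2
|py - cy| = |2 - 1| = 1
|pz - cz| = |1 - 4| = 3
distance = (2+1+3)/2 = 6/2 = 3
radius = 2; distance != radius -> no

Answer: no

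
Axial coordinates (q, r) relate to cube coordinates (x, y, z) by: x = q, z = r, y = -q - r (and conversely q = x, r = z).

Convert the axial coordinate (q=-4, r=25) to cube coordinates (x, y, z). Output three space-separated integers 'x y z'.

Answer: -4 -21 25

Derivation:
x = q = -4
z = r = 25
y = -x - z = -(-4) - (25) = -21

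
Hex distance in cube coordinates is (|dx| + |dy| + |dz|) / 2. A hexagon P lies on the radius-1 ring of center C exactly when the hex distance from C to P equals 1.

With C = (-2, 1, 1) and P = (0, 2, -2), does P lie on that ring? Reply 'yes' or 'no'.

Answer: no

Derivation:
|px - cx| = |0 - (-2)| = 2
|py - cy| = |2 - 1| = 1
|pz - cz| = |-2 - 1| = 3
distance = (2+1+3)/2 = 6/2 = 3
radius = 1; distance != radius -> no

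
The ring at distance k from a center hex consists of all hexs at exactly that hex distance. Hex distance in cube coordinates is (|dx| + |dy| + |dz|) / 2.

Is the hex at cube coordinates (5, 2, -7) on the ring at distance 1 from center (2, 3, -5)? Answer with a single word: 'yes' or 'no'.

|px - cx| = |5 - 2| = 3
|py - cy| = |2 - 3| = 1
|pz - cz| = |-7 - (-5)| = 2
distance = (3+1+2)/2 = 6/2 = 3
radius = 1; distance != radius -> no

Answer: no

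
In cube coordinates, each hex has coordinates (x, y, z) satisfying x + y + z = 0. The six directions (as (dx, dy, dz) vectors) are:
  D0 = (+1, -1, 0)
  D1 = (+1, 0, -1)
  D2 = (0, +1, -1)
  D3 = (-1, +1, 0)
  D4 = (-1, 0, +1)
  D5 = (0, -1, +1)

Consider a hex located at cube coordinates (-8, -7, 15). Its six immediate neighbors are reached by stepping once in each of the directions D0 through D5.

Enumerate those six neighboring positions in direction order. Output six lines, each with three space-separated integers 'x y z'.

Answer: -7 -8 15
-7 -7 14
-8 -6 14
-9 -6 15
-9 -7 16
-8 -8 16

Derivation:
Center: (-8, -7, 15). Add each direction:
  D0: (-8, -7, 15) + (1, -1, 0) = (-7, -8, 15)
  D1: (-8, -7, 15) + (1, 0, -1) = (-7, -7, 14)
  D2: (-8, -7, 15) + (0, 1, -1) = (-8, -6, 14)
  D3: (-8, -7, 15) + (-1, 1, 0) = (-9, -6, 15)
  D4: (-8, -7, 15) + (-1, 0, 1) = (-9, -7, 16)
  D5: (-8, -7, 15) + (0, -1, 1) = (-8, -8, 16)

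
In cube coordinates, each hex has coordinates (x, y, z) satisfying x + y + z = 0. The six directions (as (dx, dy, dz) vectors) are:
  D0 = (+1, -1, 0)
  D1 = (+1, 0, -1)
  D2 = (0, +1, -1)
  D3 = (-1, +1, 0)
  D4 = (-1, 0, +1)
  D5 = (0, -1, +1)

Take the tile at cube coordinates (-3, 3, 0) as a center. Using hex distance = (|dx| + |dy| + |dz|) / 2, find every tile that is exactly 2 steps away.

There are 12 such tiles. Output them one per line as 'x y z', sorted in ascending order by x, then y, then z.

Answer: -5 3 2
-5 4 1
-5 5 0
-4 2 2
-4 5 -1
-3 1 2
-3 5 -2
-2 1 1
-2 4 -2
-1 1 0
-1 2 -1
-1 3 -2

Derivation:
Walk ring at distance 2 from (-3, 3, 0):
Start at center + D4*2 = (-5, 3, 2)
  hex 0: (-5, 3, 2)
  hex 1: (-4, 2, 2)
  hex 2: (-3, 1, 2)
  hex 3: (-2, 1, 1)
  hex 4: (-1, 1, 0)
  hex 5: (-1, 2, -1)
  hex 6: (-1, 3, -2)
  hex 7: (-2, 4, -2)
  hex 8: (-3, 5, -2)
  hex 9: (-4, 5, -1)
  hex 10: (-5, 5, 0)
  hex 11: (-5, 4, 1)
Sorted: 12 hexes.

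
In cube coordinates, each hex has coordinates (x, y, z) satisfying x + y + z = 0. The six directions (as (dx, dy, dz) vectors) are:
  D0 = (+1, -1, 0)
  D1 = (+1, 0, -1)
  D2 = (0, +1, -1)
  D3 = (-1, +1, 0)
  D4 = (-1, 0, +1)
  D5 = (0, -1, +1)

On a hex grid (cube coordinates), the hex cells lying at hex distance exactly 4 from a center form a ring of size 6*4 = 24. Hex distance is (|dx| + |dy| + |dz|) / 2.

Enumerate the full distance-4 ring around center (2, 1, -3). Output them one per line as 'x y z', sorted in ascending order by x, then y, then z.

Answer: -2 1 1
-2 2 0
-2 3 -1
-2 4 -2
-2 5 -3
-1 0 1
-1 5 -4
0 -1 1
0 5 -5
1 -2 1
1 5 -6
2 -3 1
2 5 -7
3 -3 0
3 4 -7
4 -3 -1
4 3 -7
5 -3 -2
5 2 -7
6 -3 -3
6 -2 -4
6 -1 -5
6 0 -6
6 1 -7

Derivation:
Walk ring at distance 4 from (2, 1, -3):
Start at center + D4*4 = (-2, 1, 1)
  hex 0: (-2, 1, 1)
  hex 1: (-1, 0, 1)
  hex 2: (0, -1, 1)
  hex 3: (1, -2, 1)
  hex 4: (2, -3, 1)
  hex 5: (3, -3, 0)
  hex 6: (4, -3, -1)
  hex 7: (5, -3, -2)
  hex 8: (6, -3, -3)
  hex 9: (6, -2, -4)
  hex 10: (6, -1, -5)
  hex 11: (6, 0, -6)
  hex 12: (6, 1, -7)
  hex 13: (5, 2, -7)
  hex 14: (4, 3, -7)
  hex 15: (3, 4, -7)
  hex 16: (2, 5, -7)
  hex 17: (1, 5, -6)
  hex 18: (0, 5, -5)
  hex 19: (-1, 5, -4)
  hex 20: (-2, 5, -3)
  hex 21: (-2, 4, -2)
  hex 22: (-2, 3, -1)
  hex 23: (-2, 2, 0)
Sorted: 24 hexes.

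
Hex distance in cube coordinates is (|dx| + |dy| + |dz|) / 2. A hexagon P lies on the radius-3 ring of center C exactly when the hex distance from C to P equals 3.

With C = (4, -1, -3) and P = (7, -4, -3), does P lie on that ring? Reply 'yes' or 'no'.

Answer: yes

Derivation:
|px - cx| = |7 - 4| = 3
|py - cy| = |-4 - (-1)| = 3
|pz - cz| = |-3 - (-3)| = 0
distance = (3+3+0)/2 = 6/2 = 3
radius = 3; distance == radius -> yes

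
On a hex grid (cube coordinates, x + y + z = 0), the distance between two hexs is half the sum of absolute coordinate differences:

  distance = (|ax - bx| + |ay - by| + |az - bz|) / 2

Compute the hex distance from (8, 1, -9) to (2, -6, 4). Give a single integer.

|ax - bx| = |8 - 2| = 6
|ay - by| = |1 - (-6)| = 7
|az - bz| = |-9 - 4| = 13
distance = (6 + 7 + 13) / 2 = 26 / 2 = 13

Answer: 13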